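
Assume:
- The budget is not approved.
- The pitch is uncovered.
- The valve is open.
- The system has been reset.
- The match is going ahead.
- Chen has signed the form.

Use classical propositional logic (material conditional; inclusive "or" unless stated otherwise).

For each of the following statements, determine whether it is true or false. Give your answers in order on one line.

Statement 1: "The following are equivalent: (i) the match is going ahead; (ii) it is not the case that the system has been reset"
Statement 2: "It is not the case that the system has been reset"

Statement 1 false; Statement 2 false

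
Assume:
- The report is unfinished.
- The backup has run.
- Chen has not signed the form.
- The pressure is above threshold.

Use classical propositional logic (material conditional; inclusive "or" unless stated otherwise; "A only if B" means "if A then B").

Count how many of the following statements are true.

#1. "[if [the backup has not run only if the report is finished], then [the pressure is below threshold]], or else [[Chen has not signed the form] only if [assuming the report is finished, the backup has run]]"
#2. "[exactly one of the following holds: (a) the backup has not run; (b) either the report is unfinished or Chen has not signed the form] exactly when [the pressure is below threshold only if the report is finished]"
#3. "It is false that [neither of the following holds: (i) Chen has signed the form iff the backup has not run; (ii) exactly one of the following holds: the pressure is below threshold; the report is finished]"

Let V = "the backup has run" (T), D = "the report is finished" (F), P = "the pressure is above threshold" (T), S = "Chen has signed the form" (F).

#1: This is ((~V -> D) -> ~P) | (~S -> (D -> V)).

~V = ~T = F
~V -> D = F -> F = T
~P = ~T = F
(~V -> D) -> ~P = T -> F = F
~S = ~F = T
D -> V = F -> T = T
~S -> (D -> V) = T -> T = T
((~V -> D) -> ~P) | (~S -> (D -> V)) = F | T = T
Thus #1 is true.

#2: Parsed as (~V xor (~D | ~S)) <-> (~P -> D)

~V = ~T = F
~D = ~F = T
~S = ~F = T
~D | ~S = T | T = T
~V xor (~D | ~S) = F xor T = T
~P = ~T = F
~P -> D = F -> F = T
(~V xor (~D | ~S)) <-> (~P -> D) = T <-> T = T
Hence #2 is true.

#3: Formalization: ~((S <-> ~V) nor (~P xor D))

~V = ~T = F
S <-> ~V = F <-> F = T
~P = ~T = F
~P xor D = F xor F = F
(S <-> ~V) nor (~P xor D) = T nor F = F
~((S <-> ~V) nor (~P xor D)) = ~F = T
Thus #3 is true.

Count: 3.

3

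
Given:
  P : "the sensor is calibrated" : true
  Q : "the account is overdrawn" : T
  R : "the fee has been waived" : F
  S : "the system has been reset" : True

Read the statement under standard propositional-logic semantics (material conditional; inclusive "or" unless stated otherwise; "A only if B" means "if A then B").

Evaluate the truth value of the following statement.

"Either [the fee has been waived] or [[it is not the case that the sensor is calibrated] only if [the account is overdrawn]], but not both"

True

Values: R=False, P=True, Q=True.
In symbols: R xor (not P -> Q)

not P = not True = False
not P -> Q = False -> True = True
R xor (not P -> Q) = False xor True = True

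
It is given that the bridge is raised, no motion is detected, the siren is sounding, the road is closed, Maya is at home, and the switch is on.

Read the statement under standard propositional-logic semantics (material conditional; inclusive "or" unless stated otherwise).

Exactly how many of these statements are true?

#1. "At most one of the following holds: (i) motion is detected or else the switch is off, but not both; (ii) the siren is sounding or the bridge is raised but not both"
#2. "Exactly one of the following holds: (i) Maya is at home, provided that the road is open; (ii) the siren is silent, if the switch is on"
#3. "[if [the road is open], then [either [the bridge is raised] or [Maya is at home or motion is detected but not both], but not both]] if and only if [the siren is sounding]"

Let G = "motion is detected" (F), N = "the switch is on" (T), H = "the siren is sounding" (T), Q = "the bridge is raised" (T), M = "the road is closed" (T), D = "Maya is at home" (T).

#1: Parsed as (G xor ~N) nand (H xor Q)

~N = ~T = F
G xor ~N = F xor F = F
H xor Q = T xor T = F
(G xor ~N) nand (H xor Q) = F nand F = T
So #1 is true.

#2: In symbols: (~M -> D) xor (N -> ~H)

~M = ~T = F
~M -> D = F -> T = T
~H = ~T = F
N -> ~H = T -> F = F
(~M -> D) xor (N -> ~H) = T xor F = T
Hence #2 is true.

#3: Parsed as (~M -> (Q xor (D xor G))) <-> H

~M = ~T = F
D xor G = T xor F = T
Q xor (D xor G) = T xor T = F
~M -> (Q xor (D xor G)) = F -> F = T
(~M -> (Q xor (D xor G))) <-> H = T <-> T = T
Thus #3 is true.

3 of the 3 statements are true (#1, #2, #3).

3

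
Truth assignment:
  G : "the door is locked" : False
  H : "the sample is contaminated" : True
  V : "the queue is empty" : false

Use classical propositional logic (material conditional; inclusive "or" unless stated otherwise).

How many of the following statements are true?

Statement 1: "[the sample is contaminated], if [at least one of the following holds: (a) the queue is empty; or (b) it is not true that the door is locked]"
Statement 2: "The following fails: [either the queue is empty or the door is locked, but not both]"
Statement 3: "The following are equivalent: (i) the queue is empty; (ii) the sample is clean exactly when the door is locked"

2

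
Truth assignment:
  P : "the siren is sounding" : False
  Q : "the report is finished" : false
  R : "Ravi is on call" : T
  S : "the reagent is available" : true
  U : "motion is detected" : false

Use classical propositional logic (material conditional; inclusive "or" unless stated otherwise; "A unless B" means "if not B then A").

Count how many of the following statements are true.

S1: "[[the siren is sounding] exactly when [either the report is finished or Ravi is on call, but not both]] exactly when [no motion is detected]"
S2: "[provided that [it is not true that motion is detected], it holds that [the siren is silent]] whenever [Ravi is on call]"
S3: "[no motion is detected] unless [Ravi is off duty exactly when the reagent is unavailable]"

S1: In symbols: (P iff (Q xor R)) iff not U

Q xor R = False xor True = True
P iff (Q xor R) = False iff True = False
not U = not False = True
(P iff (Q xor R)) iff not U = False iff True = False
Hence S1 is false.

S2: In symbols: R -> (not U -> not P)

not U = not False = True
not P = not False = True
not U -> not P = True -> True = True
R -> (not U -> not P) = True -> True = True
Thus S2 is true.

S3: Parsed as not U or (not R iff not S)

not U = not False = True
not R = not True = False
not S = not True = False
not R iff not S = False iff False = True
not U or (not R iff not S) = True or True = True
Thus S3 is true.

2 of the 3 statements are true.

2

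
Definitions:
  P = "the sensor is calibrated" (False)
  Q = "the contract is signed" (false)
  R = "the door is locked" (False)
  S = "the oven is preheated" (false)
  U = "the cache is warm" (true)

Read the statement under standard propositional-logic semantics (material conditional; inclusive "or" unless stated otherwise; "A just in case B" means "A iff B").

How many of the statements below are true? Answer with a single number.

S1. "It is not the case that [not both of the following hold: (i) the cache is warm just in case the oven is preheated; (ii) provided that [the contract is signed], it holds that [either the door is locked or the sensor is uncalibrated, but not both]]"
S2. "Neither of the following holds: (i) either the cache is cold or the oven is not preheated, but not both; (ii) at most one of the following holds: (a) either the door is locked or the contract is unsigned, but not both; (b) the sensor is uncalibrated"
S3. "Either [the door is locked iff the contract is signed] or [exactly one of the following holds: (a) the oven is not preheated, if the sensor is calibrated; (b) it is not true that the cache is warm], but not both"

S1: In symbols: ~((U <-> S) nand (Q -> (R xor ~P)))

U <-> S = T <-> F = F
~P = ~F = T
R xor ~P = F xor T = T
Q -> (R xor ~P) = F -> T = T
(U <-> S) nand (Q -> (R xor ~P)) = F nand T = T
~((U <-> S) nand (Q -> (R xor ~P))) = ~T = F
So S1 is false.

S2: This is (~U xor ~S) nor ((R xor ~Q) nand ~P).

~U = ~T = F
~S = ~F = T
~U xor ~S = F xor T = T
~Q = ~F = T
R xor ~Q = F xor T = T
~P = ~F = T
(R xor ~Q) nand ~P = T nand T = F
(~U xor ~S) nor ((R xor ~Q) nand ~P) = T nor F = F
So S2 is false.

S3: Formalization: (R <-> Q) xor ((P -> ~S) xor ~U)

R <-> Q = F <-> F = T
~S = ~F = T
P -> ~S = F -> T = T
~U = ~T = F
(P -> ~S) xor ~U = T xor F = T
(R <-> Q) xor ((P -> ~S) xor ~U) = T xor T = F
So S3 is false.

Count: 0.

0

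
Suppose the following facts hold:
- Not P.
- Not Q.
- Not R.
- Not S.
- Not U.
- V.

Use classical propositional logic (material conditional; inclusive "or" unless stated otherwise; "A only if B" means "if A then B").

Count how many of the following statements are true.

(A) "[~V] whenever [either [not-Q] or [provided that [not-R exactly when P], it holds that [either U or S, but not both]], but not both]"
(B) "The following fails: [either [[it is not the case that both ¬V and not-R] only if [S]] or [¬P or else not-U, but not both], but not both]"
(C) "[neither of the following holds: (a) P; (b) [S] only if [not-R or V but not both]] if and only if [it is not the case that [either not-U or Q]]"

(A): This is (¬Q ⊕ ((¬R ↔ P) → (U ⊕ S))) → ¬V.

¬Q = ¬F = T
¬R = ¬F = T
¬R ↔ P = T ↔ F = F
U ⊕ S = F ⊕ F = F
(¬R ↔ P) → (U ⊕ S) = F → F = T
¬Q ⊕ ((¬R ↔ P) → (U ⊕ S)) = T ⊕ T = F
¬V = ¬T = F
(¬Q ⊕ ((¬R ↔ P) → (U ⊕ S))) → ¬V = F → F = T
Thus (A) is true.

(B): In symbols: ¬(((¬V ↑ ¬R) → S) ⊕ (¬P ⊕ ¬U))

¬V = ¬T = F
¬R = ¬F = T
¬V ↑ ¬R = F ↑ T = T
(¬V ↑ ¬R) → S = T → F = F
¬P = ¬F = T
¬U = ¬F = T
¬P ⊕ ¬U = T ⊕ T = F
((¬V ↑ ¬R) → S) ⊕ (¬P ⊕ ¬U) = F ⊕ F = F
¬(((¬V ↑ ¬R) → S) ⊕ (¬P ⊕ ¬U)) = ¬F = T
Hence (B) is true.

(C): In symbols: (P ↓ (S → (¬R ⊕ V))) ↔ ¬(¬U ∨ Q)

¬R = ¬F = T
¬R ⊕ V = T ⊕ T = F
S → (¬R ⊕ V) = F → F = T
P ↓ (S → (¬R ⊕ V)) = F ↓ T = F
¬U = ¬F = T
¬U ∨ Q = T ∨ F = T
¬(¬U ∨ Q) = ¬T = F
(P ↓ (S → (¬R ⊕ V))) ↔ ¬(¬U ∨ Q) = F ↔ F = T
Hence (C) is true.

Count: 3.

3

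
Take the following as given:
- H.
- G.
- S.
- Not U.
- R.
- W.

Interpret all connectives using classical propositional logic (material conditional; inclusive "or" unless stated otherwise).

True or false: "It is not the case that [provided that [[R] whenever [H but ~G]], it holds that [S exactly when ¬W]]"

In symbols: ¬(((H ∧ ¬G) → R) → (S ↔ ¬W))

¬G = ¬T = F
H ∧ ¬G = T ∧ F = F
(H ∧ ¬G) → R = F → T = T
¬W = ¬T = F
S ↔ ¬W = T ↔ F = F
((H ∧ ¬G) → R) → (S ↔ ¬W) = T → F = F
¬(((H ∧ ¬G) → R) → (S ↔ ¬W)) = ¬F = T

True.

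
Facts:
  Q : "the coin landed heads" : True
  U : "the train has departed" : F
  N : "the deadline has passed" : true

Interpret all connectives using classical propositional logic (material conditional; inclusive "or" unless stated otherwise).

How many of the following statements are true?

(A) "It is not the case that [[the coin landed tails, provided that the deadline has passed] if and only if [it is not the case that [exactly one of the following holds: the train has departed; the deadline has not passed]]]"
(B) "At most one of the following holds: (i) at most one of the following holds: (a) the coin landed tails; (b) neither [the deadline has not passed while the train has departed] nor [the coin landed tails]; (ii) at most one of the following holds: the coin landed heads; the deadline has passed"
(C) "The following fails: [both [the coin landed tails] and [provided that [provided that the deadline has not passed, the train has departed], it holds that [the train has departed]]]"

(A): This is not ((N -> not Q) iff not (U xor not N)).

not Q = not True = False
N -> not Q = True -> False = False
not N = not True = False
U xor not N = False xor False = False
not (U xor not N) = not False = True
(N -> not Q) iff not (U xor not N) = False iff True = False
not ((N -> not Q) iff not (U xor not N)) = not False = True
Hence (A) is true.

(B): This is (not Q nand ((not N and U) nor not Q)) nand (Q nand N).

not Q = not True = False
not N = not True = False
not N and U = False and False = False
not Q = not True = False
(not N and U) nor not Q = False nor False = True
not Q nand ((not N and U) nor not Q) = False nand True = True
Q nand N = True nand True = False
(not Q nand ((not N and U) nor not Q)) nand (Q nand N) = True nand False = True
Hence (B) is true.

(C): Parsed as not (not Q and ((not N -> U) -> U))

not Q = not True = False
not N = not True = False
not N -> U = False -> False = True
(not N -> U) -> U = True -> False = False
not Q and ((not N -> U) -> U) = False and False = False
not (not Q and ((not N -> U) -> U)) = not False = True
Thus (C) is true.

Count: 3.

3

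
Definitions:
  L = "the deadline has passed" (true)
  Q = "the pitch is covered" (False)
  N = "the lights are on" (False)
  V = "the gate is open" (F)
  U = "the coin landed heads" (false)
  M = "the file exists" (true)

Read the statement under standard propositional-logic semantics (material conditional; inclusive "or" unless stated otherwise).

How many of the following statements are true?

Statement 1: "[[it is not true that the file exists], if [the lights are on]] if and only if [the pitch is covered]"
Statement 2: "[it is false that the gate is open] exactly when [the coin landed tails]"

Statement 1: In symbols: (N -> not M) iff Q

not M = not True = False
N -> not M = False -> False = True
(N -> not M) iff Q = True iff False = False
Thus Statement 1 is false.

Statement 2: Formalization: not V iff not U

not V = not False = True
not U = not False = True
not V iff not U = True iff True = True
Hence Statement 2 is true.

True statements: 1 (Statement 2).

1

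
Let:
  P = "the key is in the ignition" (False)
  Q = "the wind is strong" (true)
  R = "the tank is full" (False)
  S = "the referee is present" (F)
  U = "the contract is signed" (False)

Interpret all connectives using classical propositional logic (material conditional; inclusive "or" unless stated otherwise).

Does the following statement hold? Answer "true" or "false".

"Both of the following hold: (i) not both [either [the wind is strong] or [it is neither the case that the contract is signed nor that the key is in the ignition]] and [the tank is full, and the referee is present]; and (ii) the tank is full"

false

Formalization: ((Q | (U nor P)) nand (R & S)) & R

U nor P = F nor F = T
Q | (U nor P) = T | T = T
R & S = F & F = F
(Q | (U nor P)) nand (R & S) = T nand F = T
((Q | (U nor P)) nand (R & S)) & R = T & F = F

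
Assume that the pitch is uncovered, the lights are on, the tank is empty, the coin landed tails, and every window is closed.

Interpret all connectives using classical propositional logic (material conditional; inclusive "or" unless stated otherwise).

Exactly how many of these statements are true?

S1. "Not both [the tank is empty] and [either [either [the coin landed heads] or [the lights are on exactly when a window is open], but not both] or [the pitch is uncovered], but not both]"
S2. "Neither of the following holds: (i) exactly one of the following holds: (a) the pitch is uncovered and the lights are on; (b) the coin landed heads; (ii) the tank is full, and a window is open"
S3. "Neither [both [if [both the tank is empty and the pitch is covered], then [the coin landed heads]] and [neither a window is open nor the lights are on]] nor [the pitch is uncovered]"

0

Let S = "the tank is full" (F), P = "the coin landed heads" (F), N = "the lights are on" (T), H = "a window is open" (F), Q = "the pitch is covered" (F).

S1: Parsed as ¬S ↑ ((P ⊕ (N ↔ H)) ⊕ ¬Q)

¬S = ¬F = T
N ↔ H = T ↔ F = F
P ⊕ (N ↔ H) = F ⊕ F = F
¬Q = ¬F = T
(P ⊕ (N ↔ H)) ⊕ ¬Q = F ⊕ T = T
¬S ↑ ((P ⊕ (N ↔ H)) ⊕ ¬Q) = T ↑ T = F
Thus S1 is false.

S2: This is ((¬Q ∧ N) ⊕ P) ↓ (S ∧ H).

¬Q = ¬F = T
¬Q ∧ N = T ∧ T = T
(¬Q ∧ N) ⊕ P = T ⊕ F = T
S ∧ H = F ∧ F = F
((¬Q ∧ N) ⊕ P) ↓ (S ∧ H) = T ↓ F = F
Thus S2 is false.

S3: In symbols: (((¬S ∧ Q) → P) ∧ (H ↓ N)) ↓ ¬Q

¬S = ¬F = T
¬S ∧ Q = T ∧ F = F
(¬S ∧ Q) → P = F → F = T
H ↓ N = F ↓ T = F
((¬S ∧ Q) → P) ∧ (H ↓ N) = T ∧ F = F
¬Q = ¬F = T
(((¬S ∧ Q) → P) ∧ (H ↓ N)) ↓ ¬Q = F ↓ T = F
Hence S3 is false.

0 of the 3 statements are true (none).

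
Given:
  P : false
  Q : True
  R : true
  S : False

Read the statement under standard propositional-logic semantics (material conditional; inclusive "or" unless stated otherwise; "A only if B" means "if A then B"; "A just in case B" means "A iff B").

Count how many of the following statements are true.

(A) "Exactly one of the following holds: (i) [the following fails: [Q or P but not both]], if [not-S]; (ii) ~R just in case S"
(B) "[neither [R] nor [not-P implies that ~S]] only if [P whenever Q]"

2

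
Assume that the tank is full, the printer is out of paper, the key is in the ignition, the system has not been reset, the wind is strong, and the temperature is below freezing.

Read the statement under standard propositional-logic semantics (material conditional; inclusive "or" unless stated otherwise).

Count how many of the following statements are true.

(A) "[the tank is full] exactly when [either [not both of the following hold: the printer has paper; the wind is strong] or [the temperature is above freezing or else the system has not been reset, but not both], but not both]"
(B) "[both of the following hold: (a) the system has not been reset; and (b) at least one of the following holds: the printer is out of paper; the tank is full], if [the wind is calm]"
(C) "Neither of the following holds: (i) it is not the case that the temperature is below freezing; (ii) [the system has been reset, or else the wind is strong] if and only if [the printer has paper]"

2

Let U = "the tank is full" (T), D = "the printer has paper" (F), N = "the wind is strong" (T), H = "the temperature is below freezing" (T), V = "the system has been reset" (F).

(A): Parsed as U <-> ((D nand N) xor (~H xor ~V))

D nand N = F nand T = T
~H = ~T = F
~V = ~F = T
~H xor ~V = F xor T = T
(D nand N) xor (~H xor ~V) = T xor T = F
U <-> ((D nand N) xor (~H xor ~V)) = T <-> F = F
Thus (A) is false.

(B): This is ~N -> (~V & (~D | U)).

~N = ~T = F
~V = ~F = T
~D = ~F = T
~D | U = T | T = T
~V & (~D | U) = T & T = T
~N -> (~V & (~D | U)) = F -> T = T
So (B) is true.

(C): This is ~H nor ((V | N) <-> D).

~H = ~T = F
V | N = F | T = T
(V | N) <-> D = T <-> F = F
~H nor ((V | N) <-> D) = F nor F = T
Hence (C) is true.

True statements: 2 ((B), (C)).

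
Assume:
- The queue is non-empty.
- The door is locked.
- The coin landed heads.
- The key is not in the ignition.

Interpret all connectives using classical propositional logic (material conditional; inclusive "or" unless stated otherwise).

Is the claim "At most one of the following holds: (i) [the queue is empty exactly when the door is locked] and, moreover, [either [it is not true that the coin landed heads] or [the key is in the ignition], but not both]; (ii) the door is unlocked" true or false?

true

Let R = "the queue is empty" (False), G = "the door is locked" (True), S = "the coin landed heads" (True), H = "the key is in the ignition" (False).
This is ((R iff G) and (not S xor H)) nand not G.

R iff G = False iff True = False
not S = not True = False
not S xor H = False xor False = False
(R iff G) and (not S xor H) = False and False = False
not G = not True = False
((R iff G) and (not S xor H)) nand not G = False nand False = True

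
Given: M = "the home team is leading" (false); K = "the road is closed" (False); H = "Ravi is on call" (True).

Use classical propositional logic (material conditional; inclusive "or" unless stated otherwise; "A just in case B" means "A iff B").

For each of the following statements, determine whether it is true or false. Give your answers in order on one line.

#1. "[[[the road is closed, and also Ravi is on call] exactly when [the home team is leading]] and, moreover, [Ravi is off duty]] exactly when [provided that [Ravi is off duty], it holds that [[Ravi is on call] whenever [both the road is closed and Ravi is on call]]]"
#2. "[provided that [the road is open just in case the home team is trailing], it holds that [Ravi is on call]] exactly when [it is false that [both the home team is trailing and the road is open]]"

#1: In symbols: (((K ∧ H) ↔ M) ∧ ¬H) ↔ (¬H → ((K ∧ H) → H))

K ∧ H = F ∧ T = F
(K ∧ H) ↔ M = F ↔ F = T
¬H = ¬T = F
((K ∧ H) ↔ M) ∧ ¬H = T ∧ F = F
¬H = ¬T = F
K ∧ H = F ∧ T = F
(K ∧ H) → H = F → T = T
¬H → ((K ∧ H) → H) = F → T = T
(((K ∧ H) ↔ M) ∧ ¬H) ↔ (¬H → ((K ∧ H) → H)) = F ↔ T = F
Thus #1 is false.

#2: In symbols: ((¬K ↔ ¬M) → H) ↔ ¬(¬M ∧ ¬K)

¬K = ¬F = T
¬M = ¬F = T
¬K ↔ ¬M = T ↔ T = T
(¬K ↔ ¬M) → H = T → T = T
¬M = ¬F = T
¬K = ¬F = T
¬M ∧ ¬K = T ∧ T = T
¬(¬M ∧ ¬K) = ¬T = F
((¬K ↔ ¬M) → H) ↔ ¬(¬M ∧ ¬K) = T ↔ F = F
So #2 is false.

#1 false; #2 false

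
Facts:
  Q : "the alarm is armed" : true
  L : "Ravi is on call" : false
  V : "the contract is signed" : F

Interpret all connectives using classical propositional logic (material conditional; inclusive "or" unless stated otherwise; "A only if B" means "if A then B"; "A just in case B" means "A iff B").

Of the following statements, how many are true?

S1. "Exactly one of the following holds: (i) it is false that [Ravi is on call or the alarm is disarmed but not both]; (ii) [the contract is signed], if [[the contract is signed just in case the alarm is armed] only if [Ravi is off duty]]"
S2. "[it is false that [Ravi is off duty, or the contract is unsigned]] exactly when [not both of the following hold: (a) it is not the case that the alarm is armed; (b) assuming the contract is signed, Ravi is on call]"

1

S1: In symbols: not (L xor not Q) xor (((V iff Q) -> not L) -> V)

not Q = not True = False
L xor not Q = False xor False = False
not (L xor not Q) = not False = True
V iff Q = False iff True = False
not L = not False = True
(V iff Q) -> not L = False -> True = True
((V iff Q) -> not L) -> V = True -> False = False
not (L xor not Q) xor (((V iff Q) -> not L) -> V) = True xor False = True
Hence S1 is true.

S2: Formalization: not (not L or not V) iff (not Q nand (V -> L))

not L = not False = True
not V = not False = True
not L or not V = True or True = True
not (not L or not V) = not True = False
not Q = not True = False
V -> L = False -> False = True
not Q nand (V -> L) = False nand True = True
not (not L or not V) iff (not Q nand (V -> L)) = False iff True = False
Hence S2 is false.

True statements: 1 (S1).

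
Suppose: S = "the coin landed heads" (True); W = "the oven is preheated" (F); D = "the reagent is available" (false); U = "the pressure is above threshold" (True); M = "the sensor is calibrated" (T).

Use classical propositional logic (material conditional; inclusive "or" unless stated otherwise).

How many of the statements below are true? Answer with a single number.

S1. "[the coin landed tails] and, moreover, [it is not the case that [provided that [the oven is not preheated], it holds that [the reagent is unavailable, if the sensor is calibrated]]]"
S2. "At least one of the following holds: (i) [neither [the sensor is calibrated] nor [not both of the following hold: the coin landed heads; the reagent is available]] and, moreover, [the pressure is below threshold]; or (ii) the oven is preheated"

0

S1: Formalization: ¬S ∧ ¬(¬W → (M → ¬D))

¬S = ¬T = F
¬W = ¬F = T
¬D = ¬F = T
M → ¬D = T → T = T
¬W → (M → ¬D) = T → T = T
¬(¬W → (M → ¬D)) = ¬T = F
¬S ∧ ¬(¬W → (M → ¬D)) = F ∧ F = F
Hence S1 is false.

S2: Formalization: ((M ↓ (S ↑ D)) ∧ ¬U) ∨ W

S ↑ D = T ↑ F = T
M ↓ (S ↑ D) = T ↓ T = F
¬U = ¬T = F
(M ↓ (S ↑ D)) ∧ ¬U = F ∧ F = F
((M ↓ (S ↑ D)) ∧ ¬U) ∨ W = F ∨ F = F
Thus S2 is false.

True statements: 0 (none).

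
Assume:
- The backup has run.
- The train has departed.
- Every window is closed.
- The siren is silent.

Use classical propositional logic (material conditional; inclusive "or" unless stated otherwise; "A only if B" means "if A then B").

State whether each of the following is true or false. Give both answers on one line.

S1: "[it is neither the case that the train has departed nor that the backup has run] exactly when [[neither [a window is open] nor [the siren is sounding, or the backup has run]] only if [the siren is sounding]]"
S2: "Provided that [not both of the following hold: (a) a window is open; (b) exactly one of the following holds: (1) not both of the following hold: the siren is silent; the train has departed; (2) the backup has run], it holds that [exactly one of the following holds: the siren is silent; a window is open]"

Let W = "the train has departed" (True), M = "the backup has run" (True), P = "a window is open" (False), H = "the siren is sounding" (False).

S1: Parsed as (W nor M) iff ((P nor (H or M)) -> H)

W nor M = True nor True = False
H or M = False or True = True
P nor (H or M) = False nor True = False
(P nor (H or M)) -> H = False -> False = True
(W nor M) iff ((P nor (H or M)) -> H) = False iff True = False
Hence S1 is false.

S2: This is (P nand ((not H nand W) xor M)) -> (not H xor P).

not H = not False = True
not H nand W = True nand True = False
(not H nand W) xor M = False xor True = True
P nand ((not H nand W) xor M) = False nand True = True
not H = not False = True
not H xor P = True xor False = True
(P nand ((not H nand W) xor M)) -> (not H xor P) = True -> True = True
So S2 is true.

S1 false; S2 true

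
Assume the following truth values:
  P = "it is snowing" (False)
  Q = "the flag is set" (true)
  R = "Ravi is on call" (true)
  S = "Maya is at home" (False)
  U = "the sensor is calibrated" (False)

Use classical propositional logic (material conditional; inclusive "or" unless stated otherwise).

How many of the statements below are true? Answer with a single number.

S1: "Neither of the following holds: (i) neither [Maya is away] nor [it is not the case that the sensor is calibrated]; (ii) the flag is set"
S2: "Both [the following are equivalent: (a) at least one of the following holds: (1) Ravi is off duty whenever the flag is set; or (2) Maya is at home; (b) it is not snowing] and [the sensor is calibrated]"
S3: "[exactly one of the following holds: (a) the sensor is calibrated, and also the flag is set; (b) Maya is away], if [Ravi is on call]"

1

S1: This is (¬S ↓ ¬U) ↓ Q.

¬S = ¬F = T
¬U = ¬F = T
¬S ↓ ¬U = T ↓ T = F
(¬S ↓ ¬U) ↓ Q = F ↓ T = F
Hence S1 is false.

S2: Formalization: (((Q → ¬R) ∨ S) ↔ ¬P) ∧ U

¬R = ¬T = F
Q → ¬R = T → F = F
(Q → ¬R) ∨ S = F ∨ F = F
¬P = ¬F = T
((Q → ¬R) ∨ S) ↔ ¬P = F ↔ T = F
(((Q → ¬R) ∨ S) ↔ ¬P) ∧ U = F ∧ F = F
Hence S2 is false.

S3: Formalization: R → ((U ∧ Q) ⊕ ¬S)

U ∧ Q = F ∧ T = F
¬S = ¬F = T
(U ∧ Q) ⊕ ¬S = F ⊕ T = T
R → ((U ∧ Q) ⊕ ¬S) = T → T = T
So S3 is true.

True statements: 1 (S3).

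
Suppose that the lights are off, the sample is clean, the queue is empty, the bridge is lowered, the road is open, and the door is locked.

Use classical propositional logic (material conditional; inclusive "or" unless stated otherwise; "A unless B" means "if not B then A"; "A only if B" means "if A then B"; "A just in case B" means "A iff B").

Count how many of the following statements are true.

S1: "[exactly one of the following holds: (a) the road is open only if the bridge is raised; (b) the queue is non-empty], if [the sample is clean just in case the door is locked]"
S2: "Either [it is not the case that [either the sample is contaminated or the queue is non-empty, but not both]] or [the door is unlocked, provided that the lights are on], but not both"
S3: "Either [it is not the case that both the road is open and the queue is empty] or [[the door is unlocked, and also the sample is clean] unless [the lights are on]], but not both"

0

Let Q = "the sample is contaminated" (F), V = "the door is locked" (T), U = "the road is closed" (F), S = "the bridge is raised" (F), R = "the queue is empty" (T), P = "the lights are on" (F).

S1: In symbols: (¬Q ↔ V) → ((¬U → S) ⊕ ¬R)

¬Q = ¬F = T
¬Q ↔ V = T ↔ T = T
¬U = ¬F = T
¬U → S = T → F = F
¬R = ¬T = F
(¬U → S) ⊕ ¬R = F ⊕ F = F
(¬Q ↔ V) → ((¬U → S) ⊕ ¬R) = T → F = F
Thus S1 is false.

S2: In symbols: ¬(Q ⊕ ¬R) ⊕ (P → ¬V)

¬R = ¬T = F
Q ⊕ ¬R = F ⊕ F = F
¬(Q ⊕ ¬R) = ¬F = T
¬V = ¬T = F
P → ¬V = F → F = T
¬(Q ⊕ ¬R) ⊕ (P → ¬V) = T ⊕ T = F
Thus S2 is false.

S3: This is (¬U ↑ R) ⊕ ((¬V ∧ ¬Q) ∨ P).

¬U = ¬F = T
¬U ↑ R = T ↑ T = F
¬V = ¬T = F
¬Q = ¬F = T
¬V ∧ ¬Q = F ∧ T = F
(¬V ∧ ¬Q) ∨ P = F ∨ F = F
(¬U ↑ R) ⊕ ((¬V ∧ ¬Q) ∨ P) = F ⊕ F = F
Hence S3 is false.

0 of the 3 statements are true (none).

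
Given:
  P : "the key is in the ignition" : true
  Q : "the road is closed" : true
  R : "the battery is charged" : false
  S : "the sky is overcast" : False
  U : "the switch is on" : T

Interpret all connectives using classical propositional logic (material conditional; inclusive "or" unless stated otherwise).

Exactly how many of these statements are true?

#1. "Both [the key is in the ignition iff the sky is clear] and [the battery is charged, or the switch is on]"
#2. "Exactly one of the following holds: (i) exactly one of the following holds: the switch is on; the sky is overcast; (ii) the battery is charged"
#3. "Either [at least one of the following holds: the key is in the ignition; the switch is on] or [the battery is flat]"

3

#1: Parsed as (P ↔ ¬S) ∧ (R ∨ U)

¬S = ¬F = T
P ↔ ¬S = T ↔ T = T
R ∨ U = F ∨ T = T
(P ↔ ¬S) ∧ (R ∨ U) = T ∧ T = T
Thus #1 is true.

#2: This is (U ⊕ S) ⊕ R.

U ⊕ S = T ⊕ F = T
(U ⊕ S) ⊕ R = T ⊕ F = T
Hence #2 is true.

#3: In symbols: (P ∨ U) ∨ ¬R

P ∨ U = T ∨ T = T
¬R = ¬F = T
(P ∨ U) ∨ ¬R = T ∨ T = T
So #3 is true.

3 of the 3 statements are true (#1, #2, #3).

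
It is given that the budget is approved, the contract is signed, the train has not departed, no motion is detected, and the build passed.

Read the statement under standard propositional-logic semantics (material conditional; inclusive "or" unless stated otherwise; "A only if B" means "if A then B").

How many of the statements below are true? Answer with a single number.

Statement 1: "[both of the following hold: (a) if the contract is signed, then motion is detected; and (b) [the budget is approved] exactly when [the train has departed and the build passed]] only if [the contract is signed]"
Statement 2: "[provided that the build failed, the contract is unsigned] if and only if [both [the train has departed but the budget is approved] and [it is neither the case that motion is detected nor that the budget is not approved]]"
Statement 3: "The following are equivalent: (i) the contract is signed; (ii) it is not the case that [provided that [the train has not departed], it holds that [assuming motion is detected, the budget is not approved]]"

1

Let S = "the contract is signed" (T), R = "motion is detected" (F), W = "the budget is approved" (T), L = "the train has departed" (F), M = "the build passed" (T).

Statement 1: Parsed as ((S -> R) & (W <-> (L & M))) -> S

S -> R = T -> F = F
L & M = F & T = F
W <-> (L & M) = T <-> F = F
(S -> R) & (W <-> (L & M)) = F & F = F
((S -> R) & (W <-> (L & M))) -> S = F -> T = T
Thus Statement 1 is true.

Statement 2: In symbols: (~M -> ~S) <-> ((L & W) & (R nor ~W))

~M = ~T = F
~S = ~T = F
~M -> ~S = F -> F = T
L & W = F & T = F
~W = ~T = F
R nor ~W = F nor F = T
(L & W) & (R nor ~W) = F & T = F
(~M -> ~S) <-> ((L & W) & (R nor ~W)) = T <-> F = F
Thus Statement 2 is false.

Statement 3: Formalization: S <-> ~(~L -> (R -> ~W))

~L = ~F = T
~W = ~T = F
R -> ~W = F -> F = T
~L -> (R -> ~W) = T -> T = T
~(~L -> (R -> ~W)) = ~T = F
S <-> ~(~L -> (R -> ~W)) = T <-> F = F
Thus Statement 3 is false.

Count: 1.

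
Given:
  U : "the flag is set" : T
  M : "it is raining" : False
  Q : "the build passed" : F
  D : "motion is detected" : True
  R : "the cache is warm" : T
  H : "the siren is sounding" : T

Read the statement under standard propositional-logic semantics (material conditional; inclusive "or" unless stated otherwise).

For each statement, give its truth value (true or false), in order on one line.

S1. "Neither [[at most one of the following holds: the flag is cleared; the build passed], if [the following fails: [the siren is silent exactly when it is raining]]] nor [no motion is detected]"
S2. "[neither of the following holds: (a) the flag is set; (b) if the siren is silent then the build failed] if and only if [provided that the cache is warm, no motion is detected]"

S1 F / S2 T

S1: Formalization: (~(~H <-> M) -> (~U nand Q)) nor ~D

~H = ~T = F
~H <-> M = F <-> F = T
~(~H <-> M) = ~T = F
~U = ~T = F
~U nand Q = F nand F = T
~(~H <-> M) -> (~U nand Q) = F -> T = T
~D = ~T = F
(~(~H <-> M) -> (~U nand Q)) nor ~D = T nor F = F
So S1 is false.

S2: This is (U nor (~H -> ~Q)) <-> (R -> ~D).

~H = ~T = F
~Q = ~F = T
~H -> ~Q = F -> T = T
U nor (~H -> ~Q) = T nor T = F
~D = ~T = F
R -> ~D = T -> F = F
(U nor (~H -> ~Q)) <-> (R -> ~D) = F <-> F = T
So S2 is true.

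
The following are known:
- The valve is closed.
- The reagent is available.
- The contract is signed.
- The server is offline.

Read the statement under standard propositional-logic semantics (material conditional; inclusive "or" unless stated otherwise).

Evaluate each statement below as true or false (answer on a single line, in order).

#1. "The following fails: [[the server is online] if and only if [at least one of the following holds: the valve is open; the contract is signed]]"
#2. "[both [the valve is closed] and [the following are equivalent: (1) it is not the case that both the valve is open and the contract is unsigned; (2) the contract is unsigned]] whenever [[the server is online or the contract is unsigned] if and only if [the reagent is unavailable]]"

#1 true; #2 false

Let H = "the server is online" (F), P = "the valve is open" (F), R = "the contract is signed" (T), D = "the reagent is available" (T).

#1: Formalization: ¬(H ↔ (P ∨ R))

P ∨ R = F ∨ T = T
H ↔ (P ∨ R) = F ↔ T = F
¬(H ↔ (P ∨ R)) = ¬F = T
Thus #1 is true.

#2: Parsed as ((H ∨ ¬R) ↔ ¬D) → (¬P ∧ ((P ↑ ¬R) ↔ ¬R))

¬R = ¬T = F
H ∨ ¬R = F ∨ F = F
¬D = ¬T = F
(H ∨ ¬R) ↔ ¬D = F ↔ F = T
¬P = ¬F = T
¬R = ¬T = F
P ↑ ¬R = F ↑ F = T
¬R = ¬T = F
(P ↑ ¬R) ↔ ¬R = T ↔ F = F
¬P ∧ ((P ↑ ¬R) ↔ ¬R) = T ∧ F = F
((H ∨ ¬R) ↔ ¬D) → (¬P ∧ ((P ↑ ¬R) ↔ ¬R)) = T → F = F
So #2 is false.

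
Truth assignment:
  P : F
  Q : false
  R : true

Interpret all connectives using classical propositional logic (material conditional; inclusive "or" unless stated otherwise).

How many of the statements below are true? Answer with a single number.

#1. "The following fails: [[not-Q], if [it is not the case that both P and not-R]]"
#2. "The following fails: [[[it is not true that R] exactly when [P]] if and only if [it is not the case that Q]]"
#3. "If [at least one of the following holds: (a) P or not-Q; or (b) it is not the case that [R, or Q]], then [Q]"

#1: Formalization: not ((P nand not R) -> not Q)

not R = not True = False
P nand not R = False nand False = True
not Q = not False = True
(P nand not R) -> not Q = True -> True = True
not ((P nand not R) -> not Q) = not True = False
Hence #1 is false.

#2: In symbols: not ((not R iff P) iff not Q)

not R = not True = False
not R iff P = False iff False = True
not Q = not False = True
(not R iff P) iff not Q = True iff True = True
not ((not R iff P) iff not Q) = not True = False
Thus #2 is false.

#3: Formalization: ((P or not Q) or not (R or Q)) -> Q

not Q = not False = True
P or not Q = False or True = True
R or Q = True or False = True
not (R or Q) = not True = False
(P or not Q) or not (R or Q) = True or False = True
((P or not Q) or not (R or Q)) -> Q = True -> False = False
So #3 is false.

True statements: 0 (none).

0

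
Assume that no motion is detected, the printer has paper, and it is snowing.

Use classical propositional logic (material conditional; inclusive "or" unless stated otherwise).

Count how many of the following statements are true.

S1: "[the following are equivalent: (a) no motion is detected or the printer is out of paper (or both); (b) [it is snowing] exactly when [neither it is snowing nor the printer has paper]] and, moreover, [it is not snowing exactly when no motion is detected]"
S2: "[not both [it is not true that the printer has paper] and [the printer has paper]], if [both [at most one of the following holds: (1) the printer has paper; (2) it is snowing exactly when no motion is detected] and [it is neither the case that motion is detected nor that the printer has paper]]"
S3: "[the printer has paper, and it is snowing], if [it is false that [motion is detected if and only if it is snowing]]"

2

Let L = "motion is detected" (F), P = "the printer has paper" (T), R = "it is snowing" (T).

S1: In symbols: ((¬L ∨ ¬P) ↔ (R ↔ (R ↓ P))) ∧ (¬R ↔ ¬L)

¬L = ¬F = T
¬P = ¬T = F
¬L ∨ ¬P = T ∨ F = T
R ↓ P = T ↓ T = F
R ↔ (R ↓ P) = T ↔ F = F
(¬L ∨ ¬P) ↔ (R ↔ (R ↓ P)) = T ↔ F = F
¬R = ¬T = F
¬L = ¬F = T
¬R ↔ ¬L = F ↔ T = F
((¬L ∨ ¬P) ↔ (R ↔ (R ↓ P))) ∧ (¬R ↔ ¬L) = F ∧ F = F
So S1 is false.

S2: Parsed as ((P ↑ (R ↔ ¬L)) ∧ (L ↓ P)) → (¬P ↑ P)

¬L = ¬F = T
R ↔ ¬L = T ↔ T = T
P ↑ (R ↔ ¬L) = T ↑ T = F
L ↓ P = F ↓ T = F
(P ↑ (R ↔ ¬L)) ∧ (L ↓ P) = F ∧ F = F
¬P = ¬T = F
¬P ↑ P = F ↑ T = T
((P ↑ (R ↔ ¬L)) ∧ (L ↓ P)) → (¬P ↑ P) = F → T = T
Thus S2 is true.

S3: In symbols: ¬(L ↔ R) → (P ∧ R)

L ↔ R = F ↔ T = F
¬(L ↔ R) = ¬F = T
P ∧ R = T ∧ T = T
¬(L ↔ R) → (P ∧ R) = T → T = T
Thus S3 is true.

2 of the 3 statements are true.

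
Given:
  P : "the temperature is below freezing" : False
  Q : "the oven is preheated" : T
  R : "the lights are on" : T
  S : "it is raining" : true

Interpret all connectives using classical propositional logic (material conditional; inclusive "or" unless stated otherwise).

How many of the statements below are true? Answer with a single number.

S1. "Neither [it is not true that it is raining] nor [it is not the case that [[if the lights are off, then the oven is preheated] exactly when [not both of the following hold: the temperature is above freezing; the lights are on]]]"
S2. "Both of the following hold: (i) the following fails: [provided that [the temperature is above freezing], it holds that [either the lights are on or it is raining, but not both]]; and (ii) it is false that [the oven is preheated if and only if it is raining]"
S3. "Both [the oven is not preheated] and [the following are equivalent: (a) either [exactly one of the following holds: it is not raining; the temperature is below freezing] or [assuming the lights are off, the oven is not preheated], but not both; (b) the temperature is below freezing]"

S1: Parsed as ~S nor ~((~R -> Q) <-> (~P nand R))

~S = ~T = F
~R = ~T = F
~R -> Q = F -> T = T
~P = ~F = T
~P nand R = T nand T = F
(~R -> Q) <-> (~P nand R) = T <-> F = F
~((~R -> Q) <-> (~P nand R)) = ~F = T
~S nor ~((~R -> Q) <-> (~P nand R)) = F nor T = F
So S1 is false.

S2: Formalization: ~(~P -> (R xor S)) & ~(Q <-> S)

~P = ~F = T
R xor S = T xor T = F
~P -> (R xor S) = T -> F = F
~(~P -> (R xor S)) = ~F = T
Q <-> S = T <-> T = T
~(Q <-> S) = ~T = F
~(~P -> (R xor S)) & ~(Q <-> S) = T & F = F
So S2 is false.

S3: Formalization: ~Q & (((~S xor P) xor (~R -> ~Q)) <-> P)

~Q = ~T = F
~S = ~T = F
~S xor P = F xor F = F
~R = ~T = F
~Q = ~T = F
~R -> ~Q = F -> F = T
(~S xor P) xor (~R -> ~Q) = F xor T = T
((~S xor P) xor (~R -> ~Q)) <-> P = T <-> F = F
~Q & (((~S xor P) xor (~R -> ~Q)) <-> P) = F & F = F
So S3 is false.

0 of the 3 statements are true (none).

0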